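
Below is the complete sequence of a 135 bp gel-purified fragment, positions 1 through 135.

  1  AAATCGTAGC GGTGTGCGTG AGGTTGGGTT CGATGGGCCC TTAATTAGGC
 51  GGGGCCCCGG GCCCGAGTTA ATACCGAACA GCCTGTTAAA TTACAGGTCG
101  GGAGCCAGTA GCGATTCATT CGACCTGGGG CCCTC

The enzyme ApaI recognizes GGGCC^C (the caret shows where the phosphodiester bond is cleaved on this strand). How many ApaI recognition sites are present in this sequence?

GGGCCC occurs starting at positions 35, 52, 59, 128.
ApaI cuts at 4 sites.

4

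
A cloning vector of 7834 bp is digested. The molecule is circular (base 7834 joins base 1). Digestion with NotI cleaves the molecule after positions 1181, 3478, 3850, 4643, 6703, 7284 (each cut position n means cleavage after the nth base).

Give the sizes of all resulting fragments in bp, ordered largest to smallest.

2297, 2060, 1731, 793, 581, 372 bp

Circular molecule, 6 cuts → 6 fragments:
  3478 − 1181 = 2297 bp
  3850 − 3478 = 372 bp
  4643 − 3850 = 793 bp
  6703 − 4643 = 2060 bp
  7284 − 6703 = 581 bp
  wrap: 7834 − 7284 + 1181 = 1731 bp
Sorted largest to smallest: 2297, 2060, 1731, 793, 581, 372 bp.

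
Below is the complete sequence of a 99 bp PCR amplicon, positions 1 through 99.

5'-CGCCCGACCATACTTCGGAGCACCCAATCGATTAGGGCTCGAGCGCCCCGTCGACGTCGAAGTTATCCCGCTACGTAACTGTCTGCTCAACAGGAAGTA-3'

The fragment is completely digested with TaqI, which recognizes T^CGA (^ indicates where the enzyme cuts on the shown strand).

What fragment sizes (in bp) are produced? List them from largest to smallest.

TaqI sites (TCGA) start at positions 28, 39, 51, 57.
TaqI cuts after the first base of each site, so after positions 28, 39, 51, 57.
Linear molecule, 4 cuts → 5 fragments:
  1–28 → 28 bp
  29–39 → 11 bp
  40–51 → 12 bp
  52–57 → 6 bp
  58–99 → 42 bp
Sorted largest to smallest: 42, 28, 12, 11, 6 bp.

42, 28, 12, 11, 6 bp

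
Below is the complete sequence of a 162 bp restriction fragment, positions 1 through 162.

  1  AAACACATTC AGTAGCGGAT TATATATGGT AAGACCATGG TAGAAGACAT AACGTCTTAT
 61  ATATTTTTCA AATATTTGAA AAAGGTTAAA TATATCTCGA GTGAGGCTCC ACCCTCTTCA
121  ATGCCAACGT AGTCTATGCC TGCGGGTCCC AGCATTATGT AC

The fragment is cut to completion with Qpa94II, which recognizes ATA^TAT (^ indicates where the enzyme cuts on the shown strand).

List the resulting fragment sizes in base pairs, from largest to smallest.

Qpa94II sites (ATATAT) start at positions 22, 59, 90.
Qpa94II cuts after base 3 of each site, so after positions 24, 61, 92.
Linear molecule, 3 cuts → 4 fragments:
  1–24 → 24 bp
  25–61 → 37 bp
  62–92 → 31 bp
  93–162 → 70 bp
Sorted largest to smallest: 70, 37, 31, 24 bp.

70, 37, 31, 24 bp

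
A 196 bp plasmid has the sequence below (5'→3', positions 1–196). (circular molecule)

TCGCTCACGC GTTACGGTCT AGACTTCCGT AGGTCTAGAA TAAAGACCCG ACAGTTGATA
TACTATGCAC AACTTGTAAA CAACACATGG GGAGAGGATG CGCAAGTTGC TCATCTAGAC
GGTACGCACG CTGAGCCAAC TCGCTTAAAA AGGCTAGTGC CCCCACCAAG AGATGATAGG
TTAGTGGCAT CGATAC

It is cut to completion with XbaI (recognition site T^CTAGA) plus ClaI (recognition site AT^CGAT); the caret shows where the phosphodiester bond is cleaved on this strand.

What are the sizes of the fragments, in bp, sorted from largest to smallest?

XbaI sites (TCTAGA) start at positions 18, 34, 114.
XbaI cuts after the first base of each site, so after positions 18, 34, 114.
The ClaI site (ATCGAT) starts at position 189.
ClaI cuts after base 2 of each site, so after position 190.
Combined cut positions: 18, 34, 114, 190.
Circular molecule, 4 cuts → 4 fragments:
  19–34 → 16 bp
  35–114 → 80 bp
  115–190 → 76 bp
  191–196 then 1–18 → 6 + 18 = 24 bp
Sorted largest to smallest: 80, 76, 24, 16 bp.

80, 76, 24, 16 bp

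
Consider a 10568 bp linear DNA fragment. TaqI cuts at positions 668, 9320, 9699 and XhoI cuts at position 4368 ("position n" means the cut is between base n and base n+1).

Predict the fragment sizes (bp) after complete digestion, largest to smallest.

Combined cut positions (sorted): 668, 4368, 9320, 9699.
Linear molecule, 4 cuts → 5 fragments:
  668 − 0 = 668 bp
  4368 − 668 = 3700 bp
  9320 − 4368 = 4952 bp
  9699 − 9320 = 379 bp
  10568 − 9699 = 869 bp
Sorted largest to smallest: 4952, 3700, 869, 668, 379 bp.

4952, 3700, 869, 668, 379 bp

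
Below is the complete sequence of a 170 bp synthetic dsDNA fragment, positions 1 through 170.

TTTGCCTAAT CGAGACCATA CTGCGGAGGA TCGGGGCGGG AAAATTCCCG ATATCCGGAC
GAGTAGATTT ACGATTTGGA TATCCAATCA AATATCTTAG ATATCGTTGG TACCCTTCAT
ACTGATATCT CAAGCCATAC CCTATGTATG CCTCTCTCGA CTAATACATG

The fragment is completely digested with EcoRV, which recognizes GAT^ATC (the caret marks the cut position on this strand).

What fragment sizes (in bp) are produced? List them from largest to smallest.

52, 44, 29, 24, 21 bp

EcoRV sites (GATATC) start at positions 50, 79, 100, 124.
EcoRV cuts after base 3 of each site, so after positions 52, 81, 102, 126.
Linear molecule, 4 cuts → 5 fragments:
  1–52 → 52 bp
  53–81 → 29 bp
  82–102 → 21 bp
  103–126 → 24 bp
  127–170 → 44 bp
Sorted largest to smallest: 52, 44, 29, 24, 21 bp.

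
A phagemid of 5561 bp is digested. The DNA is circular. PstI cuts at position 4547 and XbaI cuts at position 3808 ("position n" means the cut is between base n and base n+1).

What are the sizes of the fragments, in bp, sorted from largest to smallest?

Combined cut positions (sorted): 3808, 4547.
Circular molecule, 2 cuts → 2 fragments:
  4547 − 3808 = 739 bp
  wrap: 5561 − 4547 + 3808 = 4822 bp
Sorted largest to smallest: 4822, 739 bp.

4822, 739 bp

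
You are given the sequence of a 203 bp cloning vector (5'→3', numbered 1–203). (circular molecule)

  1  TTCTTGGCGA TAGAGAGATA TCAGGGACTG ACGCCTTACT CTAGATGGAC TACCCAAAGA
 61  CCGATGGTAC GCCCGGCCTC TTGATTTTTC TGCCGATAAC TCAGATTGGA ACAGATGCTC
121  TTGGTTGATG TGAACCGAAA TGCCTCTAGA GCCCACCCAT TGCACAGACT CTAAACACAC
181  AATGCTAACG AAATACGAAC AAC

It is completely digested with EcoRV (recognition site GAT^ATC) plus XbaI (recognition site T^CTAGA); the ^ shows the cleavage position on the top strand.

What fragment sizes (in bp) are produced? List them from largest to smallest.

The EcoRV site (GATATC) starts at position 17.
EcoRV cuts after base 3 of each site, so after position 19.
XbaI sites (TCTAGA) start at positions 40, 145.
XbaI cuts after the first base of each site, so after positions 40, 145.
Combined cut positions: 19, 40, 145.
Circular molecule, 3 cuts → 3 fragments:
  20–40 → 21 bp
  41–145 → 105 bp
  146–203 then 1–19 → 58 + 19 = 77 bp
Sorted largest to smallest: 105, 77, 21 bp.

105, 77, 21 bp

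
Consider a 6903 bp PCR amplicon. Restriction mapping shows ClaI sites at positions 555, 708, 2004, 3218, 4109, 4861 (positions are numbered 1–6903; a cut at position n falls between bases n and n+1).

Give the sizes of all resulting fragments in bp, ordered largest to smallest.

2042, 1296, 1214, 891, 752, 555, 153 bp

Linear molecule, 6 cuts → 7 fragments:
  555 − 0 = 555 bp
  708 − 555 = 153 bp
  2004 − 708 = 1296 bp
  3218 − 2004 = 1214 bp
  4109 − 3218 = 891 bp
  4861 − 4109 = 752 bp
  6903 − 4861 = 2042 bp
Sorted largest to smallest: 2042, 1296, 1214, 891, 752, 555, 153 bp.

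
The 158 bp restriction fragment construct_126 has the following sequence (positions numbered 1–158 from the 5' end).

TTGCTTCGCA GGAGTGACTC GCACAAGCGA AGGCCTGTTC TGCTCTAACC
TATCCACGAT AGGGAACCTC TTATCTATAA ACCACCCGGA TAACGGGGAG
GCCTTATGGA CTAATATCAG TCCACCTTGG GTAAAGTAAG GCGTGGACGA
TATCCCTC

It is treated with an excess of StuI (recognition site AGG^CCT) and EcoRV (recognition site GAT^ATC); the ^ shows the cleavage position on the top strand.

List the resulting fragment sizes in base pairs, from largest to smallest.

StuI sites (AGGCCT) start at positions 31, 99.
StuI cuts after base 3 of each site, so after positions 33, 101.
The EcoRV site (GATATC) starts at position 149.
EcoRV cuts after base 3 of each site, so after position 151.
Combined cut positions: 33, 101, 151.
Linear molecule, 3 cuts → 4 fragments:
  1–33 → 33 bp
  34–101 → 68 bp
  102–151 → 50 bp
  152–158 → 7 bp
Sorted largest to smallest: 68, 50, 33, 7 bp.

68, 50, 33, 7 bp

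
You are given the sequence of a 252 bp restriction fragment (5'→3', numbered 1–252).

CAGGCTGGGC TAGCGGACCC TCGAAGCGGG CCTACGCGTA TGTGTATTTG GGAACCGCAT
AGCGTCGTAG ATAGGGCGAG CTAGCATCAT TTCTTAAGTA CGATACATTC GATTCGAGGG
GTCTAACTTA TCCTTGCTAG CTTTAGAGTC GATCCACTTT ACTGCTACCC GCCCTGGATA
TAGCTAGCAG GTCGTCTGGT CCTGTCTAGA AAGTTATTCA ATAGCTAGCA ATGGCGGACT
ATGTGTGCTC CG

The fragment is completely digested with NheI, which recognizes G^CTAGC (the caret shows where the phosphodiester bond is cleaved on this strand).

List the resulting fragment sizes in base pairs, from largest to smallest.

NheI sites (GCTAGC) start at positions 9, 80, 136, 183, 224.
NheI cuts after the first base of each site, so after positions 9, 80, 136, 183, 224.
Linear molecule, 5 cuts → 6 fragments:
  1–9 → 9 bp
  10–80 → 71 bp
  81–136 → 56 bp
  137–183 → 47 bp
  184–224 → 41 bp
  225–252 → 28 bp
Sorted largest to smallest: 71, 56, 47, 41, 28, 9 bp.

71, 56, 47, 41, 28, 9 bp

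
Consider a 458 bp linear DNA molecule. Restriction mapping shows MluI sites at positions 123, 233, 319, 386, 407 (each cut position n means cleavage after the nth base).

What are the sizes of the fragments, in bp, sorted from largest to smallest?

Linear molecule, 5 cuts → 6 fragments:
  123 − 0 = 123 bp
  233 − 123 = 110 bp
  319 − 233 = 86 bp
  386 − 319 = 67 bp
  407 − 386 = 21 bp
  458 − 407 = 51 bp
Sorted largest to smallest: 123, 110, 86, 67, 51, 21 bp.

123, 110, 86, 67, 51, 21 bp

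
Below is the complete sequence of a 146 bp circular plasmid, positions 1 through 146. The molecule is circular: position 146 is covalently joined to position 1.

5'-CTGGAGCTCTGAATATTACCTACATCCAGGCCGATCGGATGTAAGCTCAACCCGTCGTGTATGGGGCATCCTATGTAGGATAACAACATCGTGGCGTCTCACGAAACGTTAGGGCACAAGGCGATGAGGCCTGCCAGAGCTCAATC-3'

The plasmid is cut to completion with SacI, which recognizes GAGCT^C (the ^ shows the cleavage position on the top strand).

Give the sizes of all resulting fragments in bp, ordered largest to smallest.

133, 13 bp

SacI sites (GAGCTC) start at positions 4, 137.
SacI cuts after base 5 of each site (before the last base), so after positions 8, 141.
Circular molecule, 2 cuts → 2 fragments:
  9–141 → 133 bp
  142–146 then 1–8 → 5 + 8 = 13 bp
Sorted largest to smallest: 133, 13 bp.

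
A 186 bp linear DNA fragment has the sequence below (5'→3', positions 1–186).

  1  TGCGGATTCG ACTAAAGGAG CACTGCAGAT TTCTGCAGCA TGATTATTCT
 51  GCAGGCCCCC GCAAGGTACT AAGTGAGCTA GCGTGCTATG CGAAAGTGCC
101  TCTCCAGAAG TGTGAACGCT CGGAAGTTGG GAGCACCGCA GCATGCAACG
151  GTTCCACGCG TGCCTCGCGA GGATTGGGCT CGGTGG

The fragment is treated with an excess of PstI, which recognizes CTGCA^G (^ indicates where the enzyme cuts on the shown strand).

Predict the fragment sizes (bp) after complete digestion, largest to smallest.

133, 27, 16, 10 bp

PstI sites (CTGCAG) start at positions 23, 33, 49.
PstI cuts after base 5 of each site (before the last base), so after positions 27, 37, 53.
Linear molecule, 3 cuts → 4 fragments:
  1–27 → 27 bp
  28–37 → 10 bp
  38–53 → 16 bp
  54–186 → 133 bp
Sorted largest to smallest: 133, 27, 16, 10 bp.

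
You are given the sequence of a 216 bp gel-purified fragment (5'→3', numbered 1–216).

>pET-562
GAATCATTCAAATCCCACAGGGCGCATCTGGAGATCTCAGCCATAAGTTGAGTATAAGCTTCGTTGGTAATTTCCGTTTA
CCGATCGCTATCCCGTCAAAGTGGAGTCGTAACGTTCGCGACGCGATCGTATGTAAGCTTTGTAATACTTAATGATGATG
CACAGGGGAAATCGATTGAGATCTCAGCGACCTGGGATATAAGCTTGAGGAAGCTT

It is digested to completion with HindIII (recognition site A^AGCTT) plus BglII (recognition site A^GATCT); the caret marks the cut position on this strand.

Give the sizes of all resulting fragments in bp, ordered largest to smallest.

HindIII sites (AAGCTT) start at positions 56, 135, 201, 211.
HindIII cuts after the first base of each site, so after positions 56, 135, 201, 211.
BglII sites (AGATCT) start at positions 32, 179.
BglII cuts after the first base of each site, so after positions 32, 179.
Combined cut positions: 32, 56, 135, 179, 201, 211.
Linear molecule, 6 cuts → 7 fragments:
  1–32 → 32 bp
  33–56 → 24 bp
  57–135 → 79 bp
  136–179 → 44 bp
  180–201 → 22 bp
  202–211 → 10 bp
  212–216 → 5 bp
Sorted largest to smallest: 79, 44, 32, 24, 22, 10, 5 bp.

79, 44, 32, 24, 22, 10, 5 bp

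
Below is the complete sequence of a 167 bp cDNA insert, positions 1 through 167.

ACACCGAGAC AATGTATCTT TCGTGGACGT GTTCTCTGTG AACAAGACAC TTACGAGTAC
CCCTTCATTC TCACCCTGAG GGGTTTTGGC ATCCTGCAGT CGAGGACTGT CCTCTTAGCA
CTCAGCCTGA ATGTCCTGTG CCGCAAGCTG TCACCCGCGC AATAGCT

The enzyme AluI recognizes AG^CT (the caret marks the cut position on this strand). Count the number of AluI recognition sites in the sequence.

AGCT occurs starting at positions 146, 164.
AluI cuts at 2 sites.

2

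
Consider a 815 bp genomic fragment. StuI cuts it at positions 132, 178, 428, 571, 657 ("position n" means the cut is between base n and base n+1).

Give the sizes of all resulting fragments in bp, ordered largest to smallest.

250, 158, 143, 132, 86, 46 bp

Linear molecule, 5 cuts → 6 fragments:
  132 − 0 = 132 bp
  178 − 132 = 46 bp
  428 − 178 = 250 bp
  571 − 428 = 143 bp
  657 − 571 = 86 bp
  815 − 657 = 158 bp
Sorted largest to smallest: 250, 158, 143, 132, 86, 46 bp.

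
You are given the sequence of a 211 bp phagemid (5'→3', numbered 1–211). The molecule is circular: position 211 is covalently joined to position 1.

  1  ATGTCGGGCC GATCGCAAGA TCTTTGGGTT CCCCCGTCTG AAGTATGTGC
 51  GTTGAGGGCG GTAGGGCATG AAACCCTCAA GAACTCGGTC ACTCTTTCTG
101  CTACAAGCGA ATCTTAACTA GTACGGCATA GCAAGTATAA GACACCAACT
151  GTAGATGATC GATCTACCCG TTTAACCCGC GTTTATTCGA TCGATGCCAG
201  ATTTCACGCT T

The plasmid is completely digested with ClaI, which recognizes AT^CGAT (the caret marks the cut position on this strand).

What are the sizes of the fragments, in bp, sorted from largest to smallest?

179, 32 bp

ClaI sites (ATCGAT) start at positions 158, 190.
ClaI cuts after base 2 of each site, so after positions 159, 191.
Circular molecule, 2 cuts → 2 fragments:
  160–191 → 32 bp
  192–211 then 1–159 → 20 + 159 = 179 bp
Sorted largest to smallest: 179, 32 bp.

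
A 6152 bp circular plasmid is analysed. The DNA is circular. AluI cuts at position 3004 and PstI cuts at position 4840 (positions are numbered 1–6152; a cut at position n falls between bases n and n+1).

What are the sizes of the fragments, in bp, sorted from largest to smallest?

4316, 1836 bp

Combined cut positions (sorted): 3004, 4840.
Circular molecule, 2 cuts → 2 fragments:
  4840 − 3004 = 1836 bp
  wrap: 6152 − 4840 + 3004 = 4316 bp
Sorted largest to smallest: 4316, 1836 bp.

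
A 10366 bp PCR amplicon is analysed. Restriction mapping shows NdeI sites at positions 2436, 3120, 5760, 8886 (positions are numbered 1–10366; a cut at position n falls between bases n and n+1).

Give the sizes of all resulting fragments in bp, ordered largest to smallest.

Linear molecule, 4 cuts → 5 fragments:
  2436 − 0 = 2436 bp
  3120 − 2436 = 684 bp
  5760 − 3120 = 2640 bp
  8886 − 5760 = 3126 bp
  10366 − 8886 = 1480 bp
Sorted largest to smallest: 3126, 2640, 2436, 1480, 684 bp.

3126, 2640, 2436, 1480, 684 bp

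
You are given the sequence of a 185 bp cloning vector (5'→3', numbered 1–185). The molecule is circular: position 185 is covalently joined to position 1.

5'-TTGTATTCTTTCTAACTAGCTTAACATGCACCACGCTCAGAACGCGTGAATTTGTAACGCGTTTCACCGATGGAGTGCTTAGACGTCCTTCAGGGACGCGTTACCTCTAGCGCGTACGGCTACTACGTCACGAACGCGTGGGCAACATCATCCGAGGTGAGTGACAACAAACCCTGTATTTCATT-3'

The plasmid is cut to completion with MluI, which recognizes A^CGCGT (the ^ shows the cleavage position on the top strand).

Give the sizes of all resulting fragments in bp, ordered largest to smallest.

93, 39, 38, 15 bp

MluI sites (ACGCGT) start at positions 42, 57, 96, 134.
MluI cuts after the first base of each site, so after positions 42, 57, 96, 134.
Circular molecule, 4 cuts → 4 fragments:
  43–57 → 15 bp
  58–96 → 39 bp
  97–134 → 38 bp
  135–185 then 1–42 → 51 + 42 = 93 bp
Sorted largest to smallest: 93, 39, 38, 15 bp.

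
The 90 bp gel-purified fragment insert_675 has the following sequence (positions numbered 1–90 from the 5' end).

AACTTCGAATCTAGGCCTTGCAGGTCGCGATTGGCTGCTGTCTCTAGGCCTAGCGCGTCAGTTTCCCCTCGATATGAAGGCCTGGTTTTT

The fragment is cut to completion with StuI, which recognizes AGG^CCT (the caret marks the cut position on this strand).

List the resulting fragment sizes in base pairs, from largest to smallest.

33, 32, 15, 10 bp

StuI sites (AGGCCT) start at positions 13, 46, 78.
StuI cuts after base 3 of each site, so after positions 15, 48, 80.
Linear molecule, 3 cuts → 4 fragments:
  1–15 → 15 bp
  16–48 → 33 bp
  49–80 → 32 bp
  81–90 → 10 bp
Sorted largest to smallest: 33, 32, 15, 10 bp.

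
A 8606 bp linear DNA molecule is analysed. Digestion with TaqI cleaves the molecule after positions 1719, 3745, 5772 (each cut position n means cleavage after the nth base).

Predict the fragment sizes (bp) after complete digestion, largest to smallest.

2834, 2027, 2026, 1719 bp

Linear molecule, 3 cuts → 4 fragments:
  1719 − 0 = 1719 bp
  3745 − 1719 = 2026 bp
  5772 − 3745 = 2027 bp
  8606 − 5772 = 2834 bp
Sorted largest to smallest: 2834, 2027, 2026, 1719 bp.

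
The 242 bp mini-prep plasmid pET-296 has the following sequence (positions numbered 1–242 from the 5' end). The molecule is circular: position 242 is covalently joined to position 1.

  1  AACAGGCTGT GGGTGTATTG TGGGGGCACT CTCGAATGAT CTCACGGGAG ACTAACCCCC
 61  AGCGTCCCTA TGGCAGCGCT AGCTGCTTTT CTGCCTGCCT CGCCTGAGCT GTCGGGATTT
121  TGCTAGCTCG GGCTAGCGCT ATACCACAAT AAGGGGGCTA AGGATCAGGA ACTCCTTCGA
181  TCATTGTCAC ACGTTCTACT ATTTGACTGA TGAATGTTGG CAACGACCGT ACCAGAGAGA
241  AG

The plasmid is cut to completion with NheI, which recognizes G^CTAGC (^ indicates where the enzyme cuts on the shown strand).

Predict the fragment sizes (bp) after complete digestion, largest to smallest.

NheI sites (GCTAGC) start at positions 78, 122, 132.
NheI cuts after the first base of each site, so after positions 78, 122, 132.
Circular molecule, 3 cuts → 3 fragments:
  79–122 → 44 bp
  123–132 → 10 bp
  133–242 then 1–78 → 110 + 78 = 188 bp
Sorted largest to smallest: 188, 44, 10 bp.

188, 44, 10 bp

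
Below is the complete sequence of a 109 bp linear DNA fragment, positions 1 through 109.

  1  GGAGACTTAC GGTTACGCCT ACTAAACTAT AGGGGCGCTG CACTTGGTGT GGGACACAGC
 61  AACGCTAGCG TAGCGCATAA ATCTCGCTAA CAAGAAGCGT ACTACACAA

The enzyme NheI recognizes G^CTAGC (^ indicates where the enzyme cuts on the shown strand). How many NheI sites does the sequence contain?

1

GCTAGC occurs starting at position 64.
NheI cuts at 1 site.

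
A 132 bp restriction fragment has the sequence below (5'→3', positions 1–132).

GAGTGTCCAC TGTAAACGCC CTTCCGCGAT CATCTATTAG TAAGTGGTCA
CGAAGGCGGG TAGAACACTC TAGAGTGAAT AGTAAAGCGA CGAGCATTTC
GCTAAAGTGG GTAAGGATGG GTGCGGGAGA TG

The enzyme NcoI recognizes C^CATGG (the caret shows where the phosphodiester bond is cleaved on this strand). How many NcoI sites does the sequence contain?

No occurrence of CCATGG is present in the sequence.
NcoI does not cut: 0 sites.

0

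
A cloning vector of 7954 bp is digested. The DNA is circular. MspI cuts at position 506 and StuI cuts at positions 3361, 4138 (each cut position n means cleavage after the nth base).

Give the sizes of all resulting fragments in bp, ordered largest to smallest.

Combined cut positions (sorted): 506, 3361, 4138.
Circular molecule, 3 cuts → 3 fragments:
  3361 − 506 = 2855 bp
  4138 − 3361 = 777 bp
  wrap: 7954 − 4138 + 506 = 4322 bp
Sorted largest to smallest: 4322, 2855, 777 bp.

4322, 2855, 777 bp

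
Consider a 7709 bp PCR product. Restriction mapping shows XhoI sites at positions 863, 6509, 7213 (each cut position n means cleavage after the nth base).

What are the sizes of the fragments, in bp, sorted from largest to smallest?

Linear molecule, 3 cuts → 4 fragments:
  863 − 0 = 863 bp
  6509 − 863 = 5646 bp
  7213 − 6509 = 704 bp
  7709 − 7213 = 496 bp
Sorted largest to smallest: 5646, 863, 704, 496 bp.

5646, 863, 704, 496 bp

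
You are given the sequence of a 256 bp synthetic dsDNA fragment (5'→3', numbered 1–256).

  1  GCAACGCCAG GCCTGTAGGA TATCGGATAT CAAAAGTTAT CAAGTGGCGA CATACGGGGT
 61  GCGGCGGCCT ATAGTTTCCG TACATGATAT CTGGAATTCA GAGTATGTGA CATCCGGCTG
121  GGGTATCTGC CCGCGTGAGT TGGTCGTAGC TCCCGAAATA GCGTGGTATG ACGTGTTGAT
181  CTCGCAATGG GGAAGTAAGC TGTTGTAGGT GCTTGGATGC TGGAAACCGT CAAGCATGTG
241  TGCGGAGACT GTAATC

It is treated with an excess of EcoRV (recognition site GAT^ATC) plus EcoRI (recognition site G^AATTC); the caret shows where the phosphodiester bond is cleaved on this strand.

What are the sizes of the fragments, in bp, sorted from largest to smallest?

EcoRV sites (GATATC) start at positions 19, 26, 86.
EcoRV cuts after base 3 of each site, so after positions 21, 28, 88.
The EcoRI site (GAATTC) starts at position 94.
EcoRI cuts after the first base of each site, so after position 94.
Combined cut positions: 21, 28, 88, 94.
Linear molecule, 4 cuts → 5 fragments:
  1–21 → 21 bp
  22–28 → 7 bp
  29–88 → 60 bp
  89–94 → 6 bp
  95–256 → 162 bp
Sorted largest to smallest: 162, 60, 21, 7, 6 bp.

162, 60, 21, 7, 6 bp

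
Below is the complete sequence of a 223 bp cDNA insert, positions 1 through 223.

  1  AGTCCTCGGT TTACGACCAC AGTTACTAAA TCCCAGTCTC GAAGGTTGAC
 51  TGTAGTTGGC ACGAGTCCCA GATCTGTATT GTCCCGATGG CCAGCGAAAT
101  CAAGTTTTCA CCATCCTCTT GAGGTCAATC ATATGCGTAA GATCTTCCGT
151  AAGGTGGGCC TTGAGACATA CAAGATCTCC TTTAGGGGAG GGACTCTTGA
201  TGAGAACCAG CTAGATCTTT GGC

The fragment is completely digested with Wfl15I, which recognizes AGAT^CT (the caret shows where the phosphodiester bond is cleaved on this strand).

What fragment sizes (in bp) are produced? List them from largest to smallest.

73, 70, 40, 33, 7 bp

Wfl15I sites (AGATCT) start at positions 70, 140, 173, 213.
Wfl15I cuts after base 4 of each site, so after positions 73, 143, 176, 216.
Linear molecule, 4 cuts → 5 fragments:
  1–73 → 73 bp
  74–143 → 70 bp
  144–176 → 33 bp
  177–216 → 40 bp
  217–223 → 7 bp
Sorted largest to smallest: 73, 70, 40, 33, 7 bp.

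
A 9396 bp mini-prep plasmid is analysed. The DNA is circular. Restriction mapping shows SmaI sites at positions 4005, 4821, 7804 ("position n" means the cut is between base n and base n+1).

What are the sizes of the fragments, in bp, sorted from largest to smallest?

5597, 2983, 816 bp

Circular molecule, 3 cuts → 3 fragments:
  4821 − 4005 = 816 bp
  7804 − 4821 = 2983 bp
  wrap: 9396 − 7804 + 4005 = 5597 bp
Sorted largest to smallest: 5597, 2983, 816 bp.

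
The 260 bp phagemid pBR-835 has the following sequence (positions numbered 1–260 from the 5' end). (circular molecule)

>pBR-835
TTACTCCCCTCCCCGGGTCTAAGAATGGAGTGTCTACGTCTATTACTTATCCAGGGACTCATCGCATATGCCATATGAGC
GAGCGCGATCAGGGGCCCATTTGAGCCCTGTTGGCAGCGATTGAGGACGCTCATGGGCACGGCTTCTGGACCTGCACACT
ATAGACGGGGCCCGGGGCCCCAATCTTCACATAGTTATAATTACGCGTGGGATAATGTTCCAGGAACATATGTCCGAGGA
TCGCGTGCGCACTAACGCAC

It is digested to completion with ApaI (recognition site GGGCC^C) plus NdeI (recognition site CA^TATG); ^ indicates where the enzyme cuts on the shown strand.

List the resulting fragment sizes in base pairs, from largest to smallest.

ApaI sites (GGGCCC) start at positions 93, 168, 175.
ApaI cuts after base 5 of each site (before the last base), so after positions 97, 172, 179.
NdeI sites (CATATG) start at positions 65, 72, 227.
NdeI cuts after base 2 of each site, so after positions 66, 73, 228.
Combined cut positions: 66, 73, 97, 172, 179, 228.
Circular molecule, 6 cuts → 6 fragments:
  67–73 → 7 bp
  74–97 → 24 bp
  98–172 → 75 bp
  173–179 → 7 bp
  180–228 → 49 bp
  229–260 then 1–66 → 32 + 66 = 98 bp
Sorted largest to smallest: 98, 75, 49, 24, 7, 7 bp.

98, 75, 49, 24, 7, 7 bp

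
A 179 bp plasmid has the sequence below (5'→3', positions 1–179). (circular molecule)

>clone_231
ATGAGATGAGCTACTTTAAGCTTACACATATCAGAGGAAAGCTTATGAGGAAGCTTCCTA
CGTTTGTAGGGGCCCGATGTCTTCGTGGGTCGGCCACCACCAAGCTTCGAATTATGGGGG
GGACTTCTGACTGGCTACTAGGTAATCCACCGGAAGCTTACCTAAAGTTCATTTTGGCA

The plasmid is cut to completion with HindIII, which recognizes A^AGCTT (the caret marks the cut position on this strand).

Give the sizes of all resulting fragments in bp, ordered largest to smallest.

HindIII sites (AAGCTT) start at positions 18, 39, 51, 102, 154.
HindIII cuts after the first base of each site, so after positions 18, 39, 51, 102, 154.
Circular molecule, 5 cuts → 5 fragments:
  19–39 → 21 bp
  40–51 → 12 bp
  52–102 → 51 bp
  103–154 → 52 bp
  155–179 then 1–18 → 25 + 18 = 43 bp
Sorted largest to smallest: 52, 51, 43, 21, 12 bp.

52, 51, 43, 21, 12 bp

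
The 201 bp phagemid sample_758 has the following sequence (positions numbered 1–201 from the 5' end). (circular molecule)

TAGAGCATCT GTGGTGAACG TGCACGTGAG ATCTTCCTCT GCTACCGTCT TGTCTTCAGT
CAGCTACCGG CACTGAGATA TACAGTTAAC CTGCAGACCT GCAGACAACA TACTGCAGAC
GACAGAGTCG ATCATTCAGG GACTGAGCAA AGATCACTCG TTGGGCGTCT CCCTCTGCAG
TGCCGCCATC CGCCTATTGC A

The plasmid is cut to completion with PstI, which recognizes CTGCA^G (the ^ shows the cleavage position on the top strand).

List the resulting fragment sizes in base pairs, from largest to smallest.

PstI sites (CTGCAG) start at positions 91, 99, 113, 175.
PstI cuts after base 5 of each site (before the last base), so after positions 95, 103, 117, 179.
Circular molecule, 4 cuts → 4 fragments:
  96–103 → 8 bp
  104–117 → 14 bp
  118–179 → 62 bp
  180–201 then 1–95 → 22 + 95 = 117 bp
Sorted largest to smallest: 117, 62, 14, 8 bp.

117, 62, 14, 8 bp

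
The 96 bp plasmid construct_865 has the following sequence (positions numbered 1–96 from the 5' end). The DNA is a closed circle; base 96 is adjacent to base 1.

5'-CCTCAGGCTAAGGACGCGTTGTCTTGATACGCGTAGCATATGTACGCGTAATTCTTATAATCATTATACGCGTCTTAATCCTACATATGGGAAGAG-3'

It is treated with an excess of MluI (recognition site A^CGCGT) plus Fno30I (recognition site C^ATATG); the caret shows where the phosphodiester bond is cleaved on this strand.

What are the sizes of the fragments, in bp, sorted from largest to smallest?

26, 24, 16, 15, 8, 7 bp

MluI sites (ACGCGT) start at positions 14, 29, 44, 68.
MluI cuts after the first base of each site, so after positions 14, 29, 44, 68.
Fno30I sites (CATATG) start at positions 37, 84.
Fno30I cuts after the first base of each site, so after positions 37, 84.
Combined cut positions: 14, 29, 37, 44, 68, 84.
Circular molecule, 6 cuts → 6 fragments:
  15–29 → 15 bp
  30–37 → 8 bp
  38–44 → 7 bp
  45–68 → 24 bp
  69–84 → 16 bp
  85–96 then 1–14 → 12 + 14 = 26 bp
Sorted largest to smallest: 26, 24, 16, 15, 8, 7 bp.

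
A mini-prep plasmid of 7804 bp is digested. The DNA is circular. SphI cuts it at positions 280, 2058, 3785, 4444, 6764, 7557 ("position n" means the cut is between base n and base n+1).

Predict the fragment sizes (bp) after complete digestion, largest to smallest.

2320, 1778, 1727, 793, 659, 527 bp

Circular molecule, 6 cuts → 6 fragments:
  2058 − 280 = 1778 bp
  3785 − 2058 = 1727 bp
  4444 − 3785 = 659 bp
  6764 − 4444 = 2320 bp
  7557 − 6764 = 793 bp
  wrap: 7804 − 7557 + 280 = 527 bp
Sorted largest to smallest: 2320, 1778, 1727, 793, 659, 527 bp.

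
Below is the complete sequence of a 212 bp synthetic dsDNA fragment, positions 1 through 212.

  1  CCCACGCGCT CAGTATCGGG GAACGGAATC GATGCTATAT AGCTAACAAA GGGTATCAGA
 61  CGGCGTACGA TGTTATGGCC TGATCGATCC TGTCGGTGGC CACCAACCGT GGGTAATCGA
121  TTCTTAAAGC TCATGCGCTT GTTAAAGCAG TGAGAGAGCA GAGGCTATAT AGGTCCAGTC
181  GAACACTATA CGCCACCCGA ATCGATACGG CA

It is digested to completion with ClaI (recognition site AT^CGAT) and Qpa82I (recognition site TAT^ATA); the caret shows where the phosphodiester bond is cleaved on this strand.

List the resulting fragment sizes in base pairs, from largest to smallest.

ClaI sites (ATCGAT) start at positions 28, 83, 116, 201.
ClaI cuts after base 2 of each site, so after positions 29, 84, 117, 202.
Qpa82I sites (TATATA) start at positions 36, 166.
Qpa82I cuts after base 3 of each site, so after positions 38, 168.
Combined cut positions: 29, 38, 84, 117, 168, 202.
Linear molecule, 6 cuts → 7 fragments:
  1–29 → 29 bp
  30–38 → 9 bp
  39–84 → 46 bp
  85–117 → 33 bp
  118–168 → 51 bp
  169–202 → 34 bp
  203–212 → 10 bp
Sorted largest to smallest: 51, 46, 34, 33, 29, 10, 9 bp.

51, 46, 34, 33, 29, 10, 9 bp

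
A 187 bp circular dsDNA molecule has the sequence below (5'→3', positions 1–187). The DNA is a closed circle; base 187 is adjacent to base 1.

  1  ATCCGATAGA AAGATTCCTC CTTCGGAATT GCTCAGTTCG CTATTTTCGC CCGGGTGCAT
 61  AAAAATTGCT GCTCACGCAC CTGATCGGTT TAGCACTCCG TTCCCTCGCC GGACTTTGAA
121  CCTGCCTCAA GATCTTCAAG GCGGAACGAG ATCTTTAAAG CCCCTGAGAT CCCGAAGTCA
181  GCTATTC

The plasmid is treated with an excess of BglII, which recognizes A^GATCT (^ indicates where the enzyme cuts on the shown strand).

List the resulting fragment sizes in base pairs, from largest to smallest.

BglII sites (AGATCT) start at positions 130, 149.
BglII cuts after the first base of each site, so after positions 130, 149.
Circular molecule, 2 cuts → 2 fragments:
  131–149 → 19 bp
  150–187 then 1–130 → 38 + 130 = 168 bp
Sorted largest to smallest: 168, 19 bp.

168, 19 bp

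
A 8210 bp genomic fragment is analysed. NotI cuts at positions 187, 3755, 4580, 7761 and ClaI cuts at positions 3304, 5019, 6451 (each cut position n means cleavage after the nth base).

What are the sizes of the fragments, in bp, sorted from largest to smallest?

Combined cut positions (sorted): 187, 3304, 3755, 4580, 5019, 6451, 7761.
Linear molecule, 7 cuts → 8 fragments:
  187 − 0 = 187 bp
  3304 − 187 = 3117 bp
  3755 − 3304 = 451 bp
  4580 − 3755 = 825 bp
  5019 − 4580 = 439 bp
  6451 − 5019 = 1432 bp
  7761 − 6451 = 1310 bp
  8210 − 7761 = 449 bp
Sorted largest to smallest: 3117, 1432, 1310, 825, 451, 449, 439, 187 bp.

3117, 1432, 1310, 825, 451, 449, 439, 187 bp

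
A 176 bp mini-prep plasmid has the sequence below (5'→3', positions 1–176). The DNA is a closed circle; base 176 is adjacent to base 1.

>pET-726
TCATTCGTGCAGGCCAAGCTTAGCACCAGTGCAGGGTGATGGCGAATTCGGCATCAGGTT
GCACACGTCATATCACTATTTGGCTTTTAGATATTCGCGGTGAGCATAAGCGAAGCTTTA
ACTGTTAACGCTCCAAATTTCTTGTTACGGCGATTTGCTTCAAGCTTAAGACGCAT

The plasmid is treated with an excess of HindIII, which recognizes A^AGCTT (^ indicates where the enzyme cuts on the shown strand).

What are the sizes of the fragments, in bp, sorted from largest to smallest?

97, 49, 30 bp

HindIII sites (AAGCTT) start at positions 16, 113, 162.
HindIII cuts after the first base of each site, so after positions 16, 113, 162.
Circular molecule, 3 cuts → 3 fragments:
  17–113 → 97 bp
  114–162 → 49 bp
  163–176 then 1–16 → 14 + 16 = 30 bp
Sorted largest to smallest: 97, 49, 30 bp.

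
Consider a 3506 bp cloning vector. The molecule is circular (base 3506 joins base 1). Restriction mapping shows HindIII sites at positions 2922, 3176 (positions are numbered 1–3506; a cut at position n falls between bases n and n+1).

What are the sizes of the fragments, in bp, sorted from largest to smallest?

Circular molecule, 2 cuts → 2 fragments:
  3176 − 2922 = 254 bp
  wrap: 3506 − 3176 + 2922 = 3252 bp
Sorted largest to smallest: 3252, 254 bp.

3252, 254 bp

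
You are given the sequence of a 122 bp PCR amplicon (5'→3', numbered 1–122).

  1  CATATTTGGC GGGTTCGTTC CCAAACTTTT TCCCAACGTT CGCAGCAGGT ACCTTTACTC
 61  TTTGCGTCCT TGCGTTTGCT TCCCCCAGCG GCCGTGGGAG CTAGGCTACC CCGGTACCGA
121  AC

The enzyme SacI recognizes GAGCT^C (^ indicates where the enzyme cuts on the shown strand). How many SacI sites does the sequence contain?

No occurrence of GAGCTC is present in the sequence.
SacI does not cut: 0 sites.

0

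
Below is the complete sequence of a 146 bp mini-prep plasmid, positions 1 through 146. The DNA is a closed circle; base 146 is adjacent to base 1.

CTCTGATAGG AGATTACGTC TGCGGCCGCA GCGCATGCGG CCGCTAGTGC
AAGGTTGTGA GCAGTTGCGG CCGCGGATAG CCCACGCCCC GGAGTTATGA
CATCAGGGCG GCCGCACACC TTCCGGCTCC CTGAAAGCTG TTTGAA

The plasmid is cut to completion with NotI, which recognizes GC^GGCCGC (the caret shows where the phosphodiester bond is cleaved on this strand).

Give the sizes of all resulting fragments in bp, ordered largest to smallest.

NotI sites (GCGGCCGC) start at positions 22, 37, 67, 108.
NotI cuts after base 2 of each site, so after positions 23, 38, 68, 109.
Circular molecule, 4 cuts → 4 fragments:
  24–38 → 15 bp
  39–68 → 30 bp
  69–109 → 41 bp
  110–146 then 1–23 → 37 + 23 = 60 bp
Sorted largest to smallest: 60, 41, 30, 15 bp.

60, 41, 30, 15 bp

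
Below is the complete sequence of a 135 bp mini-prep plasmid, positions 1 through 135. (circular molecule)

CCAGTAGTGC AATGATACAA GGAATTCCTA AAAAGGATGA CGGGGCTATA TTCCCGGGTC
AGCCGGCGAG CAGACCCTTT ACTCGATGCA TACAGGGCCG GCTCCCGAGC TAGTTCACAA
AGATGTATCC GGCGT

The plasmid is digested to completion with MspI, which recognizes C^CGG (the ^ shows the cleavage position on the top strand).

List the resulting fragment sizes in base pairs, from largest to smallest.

MspI sites (CCGG) start at positions 54, 63, 98, 129.
MspI cuts after the first base of each site, so after positions 54, 63, 98, 129.
Circular molecule, 4 cuts → 4 fragments:
  55–63 → 9 bp
  64–98 → 35 bp
  99–129 → 31 bp
  130–135 then 1–54 → 6 + 54 = 60 bp
Sorted largest to smallest: 60, 35, 31, 9 bp.

60, 35, 31, 9 bp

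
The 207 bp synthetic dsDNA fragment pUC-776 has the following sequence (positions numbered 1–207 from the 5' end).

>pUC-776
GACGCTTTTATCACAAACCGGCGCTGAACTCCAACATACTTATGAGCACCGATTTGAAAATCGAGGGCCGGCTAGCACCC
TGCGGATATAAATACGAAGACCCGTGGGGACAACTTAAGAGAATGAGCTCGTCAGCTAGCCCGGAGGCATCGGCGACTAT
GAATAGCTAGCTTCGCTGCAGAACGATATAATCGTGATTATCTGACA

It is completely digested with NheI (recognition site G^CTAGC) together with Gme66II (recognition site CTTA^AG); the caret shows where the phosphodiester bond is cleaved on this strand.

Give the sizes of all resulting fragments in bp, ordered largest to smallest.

NheI sites (GCTAGC) start at positions 71, 135, 166.
NheI cuts after the first base of each site, so after positions 71, 135, 166.
The Gme66II site (CTTAAG) starts at position 114.
Gme66II cuts after base 4 of each site, so after position 117.
Combined cut positions: 71, 117, 135, 166.
Linear molecule, 4 cuts → 5 fragments:
  1–71 → 71 bp
  72–117 → 46 bp
  118–135 → 18 bp
  136–166 → 31 bp
  167–207 → 41 bp
Sorted largest to smallest: 71, 46, 41, 31, 18 bp.

71, 46, 41, 31, 18 bp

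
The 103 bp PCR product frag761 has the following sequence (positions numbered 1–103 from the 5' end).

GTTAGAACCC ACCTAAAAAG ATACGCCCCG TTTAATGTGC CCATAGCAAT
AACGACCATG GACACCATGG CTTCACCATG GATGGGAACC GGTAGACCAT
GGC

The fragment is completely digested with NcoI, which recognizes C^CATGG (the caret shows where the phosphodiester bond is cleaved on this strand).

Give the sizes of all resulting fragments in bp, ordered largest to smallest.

NcoI sites (CCATGG) start at positions 56, 65, 76, 97.
NcoI cuts after the first base of each site, so after positions 56, 65, 76, 97.
Linear molecule, 4 cuts → 5 fragments:
  1–56 → 56 bp
  57–65 → 9 bp
  66–76 → 11 bp
  77–97 → 21 bp
  98–103 → 6 bp
Sorted largest to smallest: 56, 21, 11, 9, 6 bp.

56, 21, 11, 9, 6 bp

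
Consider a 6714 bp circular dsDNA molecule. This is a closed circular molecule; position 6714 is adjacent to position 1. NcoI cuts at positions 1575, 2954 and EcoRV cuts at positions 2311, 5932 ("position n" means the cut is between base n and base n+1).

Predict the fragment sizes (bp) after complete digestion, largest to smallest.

Combined cut positions (sorted): 1575, 2311, 2954, 5932.
Circular molecule, 4 cuts → 4 fragments:
  2311 − 1575 = 736 bp
  2954 − 2311 = 643 bp
  5932 − 2954 = 2978 bp
  wrap: 6714 − 5932 + 1575 = 2357 bp
Sorted largest to smallest: 2978, 2357, 736, 643 bp.

2978, 2357, 736, 643 bp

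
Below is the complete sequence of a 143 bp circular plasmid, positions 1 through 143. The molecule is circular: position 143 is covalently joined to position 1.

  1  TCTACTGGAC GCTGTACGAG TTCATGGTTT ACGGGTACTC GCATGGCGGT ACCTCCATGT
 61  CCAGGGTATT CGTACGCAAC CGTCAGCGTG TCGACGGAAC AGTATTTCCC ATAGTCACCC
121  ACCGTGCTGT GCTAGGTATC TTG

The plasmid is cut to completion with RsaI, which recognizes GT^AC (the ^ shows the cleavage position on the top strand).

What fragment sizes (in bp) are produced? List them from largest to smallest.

85, 23, 21, 14 bp

RsaI sites (GTAC) start at positions 14, 35, 49, 72.
RsaI cuts after base 2 of each site, so after positions 15, 36, 50, 73.
Circular molecule, 4 cuts → 4 fragments:
  16–36 → 21 bp
  37–50 → 14 bp
  51–73 → 23 bp
  74–143 then 1–15 → 70 + 15 = 85 bp
Sorted largest to smallest: 85, 23, 21, 14 bp.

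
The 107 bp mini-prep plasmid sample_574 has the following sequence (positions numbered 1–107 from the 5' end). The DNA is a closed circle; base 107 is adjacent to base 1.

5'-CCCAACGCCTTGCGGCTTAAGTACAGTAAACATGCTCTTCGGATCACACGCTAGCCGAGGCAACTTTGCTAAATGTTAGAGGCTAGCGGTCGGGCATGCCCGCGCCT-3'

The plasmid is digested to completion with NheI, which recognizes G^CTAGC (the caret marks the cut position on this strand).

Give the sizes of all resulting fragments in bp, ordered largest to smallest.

75, 32 bp

NheI sites (GCTAGC) start at positions 50, 82.
NheI cuts after the first base of each site, so after positions 50, 82.
Circular molecule, 2 cuts → 2 fragments:
  51–82 → 32 bp
  83–107 then 1–50 → 25 + 50 = 75 bp
Sorted largest to smallest: 75, 32 bp.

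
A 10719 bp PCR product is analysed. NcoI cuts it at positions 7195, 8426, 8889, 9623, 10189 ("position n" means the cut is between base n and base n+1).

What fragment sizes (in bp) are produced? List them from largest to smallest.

Linear molecule, 5 cuts → 6 fragments:
  7195 − 0 = 7195 bp
  8426 − 7195 = 1231 bp
  8889 − 8426 = 463 bp
  9623 − 8889 = 734 bp
  10189 − 9623 = 566 bp
  10719 − 10189 = 530 bp
Sorted largest to smallest: 7195, 1231, 734, 566, 530, 463 bp.

7195, 1231, 734, 566, 530, 463 bp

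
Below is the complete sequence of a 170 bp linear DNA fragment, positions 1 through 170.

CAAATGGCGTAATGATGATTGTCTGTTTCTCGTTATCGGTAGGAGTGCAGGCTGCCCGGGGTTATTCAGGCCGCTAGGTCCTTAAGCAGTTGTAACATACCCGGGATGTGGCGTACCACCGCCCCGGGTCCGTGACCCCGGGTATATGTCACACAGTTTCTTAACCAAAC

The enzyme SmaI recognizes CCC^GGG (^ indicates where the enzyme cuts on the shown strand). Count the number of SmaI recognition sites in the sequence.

4

CCCGGG occurs starting at positions 55, 100, 123, 137.
SmaI cuts at 4 sites.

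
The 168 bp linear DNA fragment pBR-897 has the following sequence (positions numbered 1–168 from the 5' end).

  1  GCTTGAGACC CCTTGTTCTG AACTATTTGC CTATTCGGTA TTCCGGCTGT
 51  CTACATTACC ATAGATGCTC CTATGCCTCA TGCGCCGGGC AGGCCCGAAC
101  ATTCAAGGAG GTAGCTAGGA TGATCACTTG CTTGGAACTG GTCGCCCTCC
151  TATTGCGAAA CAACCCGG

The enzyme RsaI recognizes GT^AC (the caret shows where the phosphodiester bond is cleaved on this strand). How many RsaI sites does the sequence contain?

No occurrence of GTAC is present in the sequence.
RsaI does not cut: 0 sites.

0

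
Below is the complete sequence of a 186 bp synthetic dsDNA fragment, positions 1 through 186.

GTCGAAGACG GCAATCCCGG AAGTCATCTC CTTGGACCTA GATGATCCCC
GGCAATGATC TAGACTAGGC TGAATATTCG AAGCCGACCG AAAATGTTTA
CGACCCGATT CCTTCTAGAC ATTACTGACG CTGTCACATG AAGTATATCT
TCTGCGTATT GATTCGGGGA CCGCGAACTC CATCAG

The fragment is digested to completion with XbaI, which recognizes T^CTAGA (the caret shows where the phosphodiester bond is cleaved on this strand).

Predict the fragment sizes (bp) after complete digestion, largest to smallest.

XbaI sites (TCTAGA) start at positions 59, 114.
XbaI cuts after the first base of each site, so after positions 59, 114.
Linear molecule, 2 cuts → 3 fragments:
  1–59 → 59 bp
  60–114 → 55 bp
  115–186 → 72 bp
Sorted largest to smallest: 72, 59, 55 bp.

72, 59, 55 bp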